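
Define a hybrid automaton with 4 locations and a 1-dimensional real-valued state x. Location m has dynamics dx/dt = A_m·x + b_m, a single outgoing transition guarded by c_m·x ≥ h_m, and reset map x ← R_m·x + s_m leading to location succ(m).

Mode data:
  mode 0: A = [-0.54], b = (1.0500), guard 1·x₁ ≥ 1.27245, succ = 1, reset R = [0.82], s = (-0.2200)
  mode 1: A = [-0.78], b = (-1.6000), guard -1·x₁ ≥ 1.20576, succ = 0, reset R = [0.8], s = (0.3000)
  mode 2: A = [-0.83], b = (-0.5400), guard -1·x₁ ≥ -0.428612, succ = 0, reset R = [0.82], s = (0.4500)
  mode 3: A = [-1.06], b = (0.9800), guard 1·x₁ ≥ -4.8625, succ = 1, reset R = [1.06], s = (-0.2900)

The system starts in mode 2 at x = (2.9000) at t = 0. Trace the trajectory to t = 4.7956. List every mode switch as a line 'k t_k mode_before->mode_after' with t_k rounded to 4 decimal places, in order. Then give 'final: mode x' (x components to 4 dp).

Mode 2: guard c·x = -0.4286 hit at Δt = 1.4348 (t = 1.4348), x⁻ = (0.4286) → reset → x⁺ = (0.8015), jump to mode 0
Mode 0: guard c·x = 1.2725 hit at Δt = 0.9836 (t = 2.4184), x⁻ = (1.2724) → reset → x⁺ = (0.8234), jump to mode 1
Mode 1: guard c·x = 1.2058 hit at Δt = 1.5689 (t = 3.9873), x⁻ = (-1.2058) → reset → x⁺ = (-0.6646), jump to mode 0
Mode 0: flow for 0.8083 to horizon, guard not reached → x = (0.2582)

1 1.4348 2->0
2 2.4184 0->1
3 3.9873 1->0
final: 0 0.2582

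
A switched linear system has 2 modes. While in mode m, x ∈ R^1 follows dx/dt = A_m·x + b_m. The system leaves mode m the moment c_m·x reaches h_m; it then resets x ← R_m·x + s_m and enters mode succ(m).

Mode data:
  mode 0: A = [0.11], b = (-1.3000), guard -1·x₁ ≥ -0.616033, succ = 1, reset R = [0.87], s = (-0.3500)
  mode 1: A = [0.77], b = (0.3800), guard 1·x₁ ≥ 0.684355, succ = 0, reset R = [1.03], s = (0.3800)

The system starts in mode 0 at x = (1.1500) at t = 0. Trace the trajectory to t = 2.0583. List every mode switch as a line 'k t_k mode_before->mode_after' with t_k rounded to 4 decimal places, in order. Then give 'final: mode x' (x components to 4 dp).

1 0.4440 0->1
2 1.1585 1->0
3 1.5472 0->1
final: 1 0.5136

Mode 0: guard c·x = -0.6160 hit at Δt = 0.4440 (t = 0.4440), x⁻ = (0.6160) → reset → x⁺ = (0.1859), jump to mode 1
Mode 1: guard c·x = 0.6844 hit at Δt = 0.7145 (t = 1.1585), x⁻ = (0.6844) → reset → x⁺ = (1.0849), jump to mode 0
Mode 0: guard c·x = -0.6160 hit at Δt = 0.3887 (t = 1.5472), x⁻ = (0.6160) → reset → x⁺ = (0.1859), jump to mode 1
Mode 1: flow for 0.5111 to horizon, guard not reached → x = (0.5136)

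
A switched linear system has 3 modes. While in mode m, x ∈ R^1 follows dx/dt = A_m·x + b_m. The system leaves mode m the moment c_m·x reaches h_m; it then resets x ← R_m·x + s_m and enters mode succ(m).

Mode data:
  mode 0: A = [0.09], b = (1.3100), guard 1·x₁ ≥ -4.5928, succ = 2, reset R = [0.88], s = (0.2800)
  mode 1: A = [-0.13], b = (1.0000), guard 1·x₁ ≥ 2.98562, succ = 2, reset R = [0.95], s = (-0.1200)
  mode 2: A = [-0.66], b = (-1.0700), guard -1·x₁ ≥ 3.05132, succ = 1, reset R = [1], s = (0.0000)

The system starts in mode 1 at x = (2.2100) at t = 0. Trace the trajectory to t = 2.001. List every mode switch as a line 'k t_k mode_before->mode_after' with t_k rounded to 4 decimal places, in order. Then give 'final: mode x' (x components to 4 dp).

Mode 1: guard c·x = 2.9856 hit at Δt = 1.1734 (t = 1.1734), x⁻ = (2.9856) → reset → x⁺ = (2.7163), jump to mode 2
Mode 2: flow for 0.8276 to horizon, guard not reached → x = (0.8908)

1 1.1734 1->2
final: 2 0.8908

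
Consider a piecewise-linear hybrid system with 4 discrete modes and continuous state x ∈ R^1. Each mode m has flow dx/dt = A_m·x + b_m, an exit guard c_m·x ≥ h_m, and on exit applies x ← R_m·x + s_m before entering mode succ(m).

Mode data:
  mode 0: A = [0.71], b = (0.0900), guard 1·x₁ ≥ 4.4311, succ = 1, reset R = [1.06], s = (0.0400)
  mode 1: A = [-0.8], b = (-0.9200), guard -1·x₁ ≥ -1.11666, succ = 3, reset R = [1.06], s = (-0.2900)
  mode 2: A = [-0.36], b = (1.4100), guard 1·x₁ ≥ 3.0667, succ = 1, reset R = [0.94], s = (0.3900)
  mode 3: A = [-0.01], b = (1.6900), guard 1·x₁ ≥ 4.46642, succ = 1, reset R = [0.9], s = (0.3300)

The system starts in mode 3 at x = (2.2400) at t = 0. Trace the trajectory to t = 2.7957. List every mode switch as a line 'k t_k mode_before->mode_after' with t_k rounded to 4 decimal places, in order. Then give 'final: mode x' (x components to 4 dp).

Mode 3: guard c·x = 4.4664 hit at Δt = 1.3441 (t = 1.3441), x⁻ = (4.4664) → reset → x⁺ = (4.3498), jump to mode 1
Mode 1: guard c·x = -1.1167 hit at Δt = 1.1080 (t = 2.4521), x⁻ = (1.1167) → reset → x⁺ = (0.8937), jump to mode 3
Mode 3: flow for 0.3436 to horizon, guard not reached → x = (1.4703)

1 1.3441 3->1
2 2.4521 1->3
final: 3 1.4703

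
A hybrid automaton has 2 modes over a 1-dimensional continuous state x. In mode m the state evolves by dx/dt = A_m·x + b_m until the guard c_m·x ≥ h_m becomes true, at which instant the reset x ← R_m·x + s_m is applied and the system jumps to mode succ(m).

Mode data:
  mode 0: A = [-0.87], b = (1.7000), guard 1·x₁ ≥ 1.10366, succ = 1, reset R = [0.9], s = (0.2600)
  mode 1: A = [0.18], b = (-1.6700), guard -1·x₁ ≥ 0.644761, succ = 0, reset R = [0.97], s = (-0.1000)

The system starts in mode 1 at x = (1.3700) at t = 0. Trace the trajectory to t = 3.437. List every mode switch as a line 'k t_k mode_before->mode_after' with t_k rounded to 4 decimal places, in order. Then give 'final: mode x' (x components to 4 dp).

Mode 1: guard c·x = 0.6448 hit at Δt = 1.2609 (t = 1.2609), x⁻ = (-0.6448) → reset → x⁺ = (-0.7254), jump to mode 0
Mode 0: guard c·x = 1.1037 hit at Δt = 1.3192 (t = 2.5801), x⁻ = (1.1037) → reset → x⁺ = (1.2533), jump to mode 1
Mode 1: flow for 0.8569 to horizon, guard not reached → x = (-0.0850)

1 1.2609 1->0
2 2.5801 0->1
final: 1 -0.0850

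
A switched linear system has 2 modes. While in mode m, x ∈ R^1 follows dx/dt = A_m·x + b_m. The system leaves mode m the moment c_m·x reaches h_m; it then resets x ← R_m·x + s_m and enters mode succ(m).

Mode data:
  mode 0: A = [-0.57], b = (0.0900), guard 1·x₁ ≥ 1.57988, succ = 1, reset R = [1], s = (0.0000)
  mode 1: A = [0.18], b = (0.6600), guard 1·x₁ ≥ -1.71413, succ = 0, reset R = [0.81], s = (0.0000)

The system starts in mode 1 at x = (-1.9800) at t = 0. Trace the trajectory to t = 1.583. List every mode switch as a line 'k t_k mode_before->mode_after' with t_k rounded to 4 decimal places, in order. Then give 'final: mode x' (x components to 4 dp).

Mode 1: guard c·x = -1.7141 hit at Δt = 0.8132 (t = 0.8132), x⁻ = (-1.7141) → reset → x⁺ = (-1.3884), jump to mode 0
Mode 0: flow for 0.7698 to horizon, guard not reached → x = (-0.8392)

1 0.8132 1->0
final: 0 -0.8392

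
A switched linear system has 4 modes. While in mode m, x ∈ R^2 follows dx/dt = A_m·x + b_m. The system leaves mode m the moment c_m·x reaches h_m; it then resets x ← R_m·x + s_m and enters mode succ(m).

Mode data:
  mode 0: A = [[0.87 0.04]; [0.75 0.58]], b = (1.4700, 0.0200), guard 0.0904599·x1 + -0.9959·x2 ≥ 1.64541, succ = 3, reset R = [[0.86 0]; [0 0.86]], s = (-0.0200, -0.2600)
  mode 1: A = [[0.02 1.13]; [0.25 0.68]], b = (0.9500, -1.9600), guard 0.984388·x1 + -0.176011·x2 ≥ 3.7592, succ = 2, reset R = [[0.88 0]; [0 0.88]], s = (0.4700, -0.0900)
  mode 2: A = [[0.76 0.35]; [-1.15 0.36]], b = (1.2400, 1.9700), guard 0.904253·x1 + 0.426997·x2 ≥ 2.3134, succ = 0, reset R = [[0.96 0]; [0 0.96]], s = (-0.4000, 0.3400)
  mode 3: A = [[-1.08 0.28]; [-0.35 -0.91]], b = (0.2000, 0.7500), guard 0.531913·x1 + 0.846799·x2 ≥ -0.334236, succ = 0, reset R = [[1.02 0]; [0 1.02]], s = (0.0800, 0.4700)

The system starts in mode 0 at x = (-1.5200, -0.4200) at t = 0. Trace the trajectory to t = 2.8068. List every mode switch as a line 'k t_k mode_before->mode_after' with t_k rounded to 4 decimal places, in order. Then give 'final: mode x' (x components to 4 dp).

1 0.8059 0->3
2 1.7475 3->0
final: 0 1.6773 1.1064

Mode 0: guard c·x = 1.6454 hit at Δt = 0.8059 (t = 0.8059), x⁻ = (-1.3932, -1.7787) → reset → x⁺ = (-1.2181, -1.7897), jump to mode 3
Mode 3: guard c·x = -0.3342 hit at Δt = 0.9416 (t = 1.7475), x⁻ = (-0.4353, -0.1213) → reset → x⁺ = (-0.3640, 0.3463), jump to mode 0
Mode 0: flow for 1.0593 to horizon, guard not reached → x = (1.6773, 1.1064)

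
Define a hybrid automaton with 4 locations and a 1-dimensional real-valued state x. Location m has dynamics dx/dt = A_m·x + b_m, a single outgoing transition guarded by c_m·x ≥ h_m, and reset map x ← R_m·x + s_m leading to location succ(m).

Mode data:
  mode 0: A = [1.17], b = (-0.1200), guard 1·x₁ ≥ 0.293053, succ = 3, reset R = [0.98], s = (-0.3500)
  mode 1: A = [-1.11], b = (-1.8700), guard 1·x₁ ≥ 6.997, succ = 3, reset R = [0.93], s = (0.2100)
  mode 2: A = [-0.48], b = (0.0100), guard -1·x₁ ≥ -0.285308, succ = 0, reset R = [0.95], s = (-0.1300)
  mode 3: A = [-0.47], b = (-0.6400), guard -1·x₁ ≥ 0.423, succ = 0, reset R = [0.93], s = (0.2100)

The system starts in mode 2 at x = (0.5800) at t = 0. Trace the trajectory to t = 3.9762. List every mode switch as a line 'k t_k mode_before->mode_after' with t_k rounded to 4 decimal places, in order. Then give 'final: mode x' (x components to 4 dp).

1 1.5598 2->0
2 2.9269 0->3
3 3.6179 3->0
final: 0 -0.3323

Mode 2: guard c·x = -0.2853 hit at Δt = 1.5598 (t = 1.5598), x⁻ = (0.2853) → reset → x⁺ = (0.1410), jump to mode 0
Mode 0: guard c·x = 0.2931 hit at Δt = 1.3671 (t = 2.9269), x⁻ = (0.2931) → reset → x⁺ = (-0.0628), jump to mode 3
Mode 3: guard c·x = 0.4230 hit at Δt = 0.6910 (t = 3.6179), x⁻ = (-0.4230) → reset → x⁺ = (-0.1834), jump to mode 0
Mode 0: flow for 0.3583 to horizon, guard not reached → x = (-0.3323)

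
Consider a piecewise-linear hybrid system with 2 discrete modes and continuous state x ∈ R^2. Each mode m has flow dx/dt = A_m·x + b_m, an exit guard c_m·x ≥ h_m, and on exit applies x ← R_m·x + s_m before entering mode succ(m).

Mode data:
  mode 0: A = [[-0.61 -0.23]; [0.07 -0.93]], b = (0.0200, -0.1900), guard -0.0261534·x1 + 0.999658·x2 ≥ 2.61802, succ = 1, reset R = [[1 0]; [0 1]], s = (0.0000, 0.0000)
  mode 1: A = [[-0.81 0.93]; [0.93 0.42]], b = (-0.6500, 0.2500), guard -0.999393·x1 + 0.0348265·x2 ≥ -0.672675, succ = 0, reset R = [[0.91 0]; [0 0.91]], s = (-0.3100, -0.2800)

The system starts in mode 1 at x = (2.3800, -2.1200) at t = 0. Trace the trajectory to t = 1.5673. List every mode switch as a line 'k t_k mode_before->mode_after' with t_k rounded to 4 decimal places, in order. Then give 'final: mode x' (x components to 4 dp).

1 0.5002 1->0
final: 0 0.3584 -0.7980

Mode 1: guard c·x = -0.6727 hit at Δt = 0.5002 (t = 0.5002), x⁻ = (0.6130, -1.7244) → reset → x⁺ = (0.2478, -1.8492), jump to mode 0
Mode 0: flow for 1.0671 to horizon, guard not reached → x = (0.3584, -0.7980)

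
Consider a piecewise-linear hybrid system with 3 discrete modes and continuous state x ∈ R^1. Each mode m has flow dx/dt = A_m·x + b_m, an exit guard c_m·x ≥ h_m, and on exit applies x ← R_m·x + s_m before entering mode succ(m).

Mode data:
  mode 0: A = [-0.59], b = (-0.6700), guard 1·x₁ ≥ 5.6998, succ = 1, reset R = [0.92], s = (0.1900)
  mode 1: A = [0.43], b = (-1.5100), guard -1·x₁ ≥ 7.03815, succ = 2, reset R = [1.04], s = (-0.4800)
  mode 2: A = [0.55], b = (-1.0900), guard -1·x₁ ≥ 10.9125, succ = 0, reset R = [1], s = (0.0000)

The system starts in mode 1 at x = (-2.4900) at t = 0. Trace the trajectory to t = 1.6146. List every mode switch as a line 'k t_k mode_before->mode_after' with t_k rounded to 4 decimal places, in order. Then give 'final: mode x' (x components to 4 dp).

Mode 1: guard c·x = 7.0381 hit at Δt = 1.3118 (t = 1.3118), x⁻ = (-7.0381) → reset → x⁺ = (-7.7997), jump to mode 2
Mode 2: flow for 0.3028 to horizon, guard not reached → x = (-9.5722)

1 1.3118 1->2
final: 2 -9.5722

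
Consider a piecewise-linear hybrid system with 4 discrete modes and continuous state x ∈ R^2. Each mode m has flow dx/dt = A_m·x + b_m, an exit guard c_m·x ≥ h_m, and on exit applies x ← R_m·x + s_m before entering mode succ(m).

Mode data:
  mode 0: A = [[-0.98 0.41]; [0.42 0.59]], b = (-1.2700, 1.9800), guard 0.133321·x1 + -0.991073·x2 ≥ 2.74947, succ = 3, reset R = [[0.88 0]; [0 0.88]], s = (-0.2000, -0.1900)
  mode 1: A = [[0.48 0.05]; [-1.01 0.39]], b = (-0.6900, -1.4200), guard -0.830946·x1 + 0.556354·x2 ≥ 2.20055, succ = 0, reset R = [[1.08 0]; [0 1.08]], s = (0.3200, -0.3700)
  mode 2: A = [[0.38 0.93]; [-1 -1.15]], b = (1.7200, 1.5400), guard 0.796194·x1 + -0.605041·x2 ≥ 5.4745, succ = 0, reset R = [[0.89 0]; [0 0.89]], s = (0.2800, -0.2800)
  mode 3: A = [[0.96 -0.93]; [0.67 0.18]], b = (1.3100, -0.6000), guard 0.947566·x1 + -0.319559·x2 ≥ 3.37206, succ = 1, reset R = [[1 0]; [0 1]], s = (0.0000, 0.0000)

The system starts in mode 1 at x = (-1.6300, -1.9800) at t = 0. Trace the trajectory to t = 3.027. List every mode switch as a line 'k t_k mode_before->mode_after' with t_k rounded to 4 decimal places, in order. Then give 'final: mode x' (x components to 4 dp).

Mode 1: guard c·x = 2.2005 hit at Δt = 1.0163 (t = 1.0163), x⁻ = (-3.6878, -1.5526) → reset → x⁺ = (-3.6628, -2.0468), jump to mode 0
Mode 0: guard c·x = 2.7495 hit at Δt = 1.3382 (t = 2.3545), x⁻ = (-2.7531, -3.1446) → reset → x⁺ = (-2.6227, -2.9572), jump to mode 3
Mode 3: flow for 0.6725 to horizon, guard not reached → x = (-0.4611, -4.6127)

1 1.0163 1->0
2 2.3545 0->3
final: 3 -0.4611 -4.6127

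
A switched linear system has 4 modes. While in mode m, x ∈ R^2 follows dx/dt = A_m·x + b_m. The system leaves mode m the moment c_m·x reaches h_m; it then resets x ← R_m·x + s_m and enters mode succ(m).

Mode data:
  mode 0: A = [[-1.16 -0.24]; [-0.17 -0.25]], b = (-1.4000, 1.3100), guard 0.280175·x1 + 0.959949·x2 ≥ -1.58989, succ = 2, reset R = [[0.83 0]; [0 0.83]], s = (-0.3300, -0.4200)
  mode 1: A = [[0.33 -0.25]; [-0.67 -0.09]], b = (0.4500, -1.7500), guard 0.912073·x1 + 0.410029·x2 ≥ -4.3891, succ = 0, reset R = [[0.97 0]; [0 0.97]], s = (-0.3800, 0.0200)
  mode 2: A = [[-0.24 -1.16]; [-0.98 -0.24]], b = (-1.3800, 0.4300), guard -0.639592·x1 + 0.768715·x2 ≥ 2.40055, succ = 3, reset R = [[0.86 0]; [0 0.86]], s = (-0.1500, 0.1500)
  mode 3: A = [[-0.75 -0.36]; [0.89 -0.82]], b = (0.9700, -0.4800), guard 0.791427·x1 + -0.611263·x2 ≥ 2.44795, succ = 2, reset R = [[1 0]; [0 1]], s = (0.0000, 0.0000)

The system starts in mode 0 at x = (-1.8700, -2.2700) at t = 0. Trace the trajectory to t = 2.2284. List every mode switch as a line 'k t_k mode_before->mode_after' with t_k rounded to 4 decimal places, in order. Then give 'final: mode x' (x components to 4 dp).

1 0.5089 0->2
2 1.7146 2->3
final: 3 -1.1584 -0.0827

Mode 0: guard c·x = -1.5899 hit at Δt = 0.5089 (t = 0.5089), x⁻ = (-1.4183, -1.2423) → reset → x⁺ = (-1.5072, -1.4511), jump to mode 2
Mode 2: guard c·x = 2.4005 hit at Δt = 1.2057 (t = 1.7146), x⁻ = (-2.4093, 1.1182) → reset → x⁺ = (-2.2220, 1.1117), jump to mode 3
Mode 3: flow for 0.5138 to horizon, guard not reached → x = (-1.1584, -0.0827)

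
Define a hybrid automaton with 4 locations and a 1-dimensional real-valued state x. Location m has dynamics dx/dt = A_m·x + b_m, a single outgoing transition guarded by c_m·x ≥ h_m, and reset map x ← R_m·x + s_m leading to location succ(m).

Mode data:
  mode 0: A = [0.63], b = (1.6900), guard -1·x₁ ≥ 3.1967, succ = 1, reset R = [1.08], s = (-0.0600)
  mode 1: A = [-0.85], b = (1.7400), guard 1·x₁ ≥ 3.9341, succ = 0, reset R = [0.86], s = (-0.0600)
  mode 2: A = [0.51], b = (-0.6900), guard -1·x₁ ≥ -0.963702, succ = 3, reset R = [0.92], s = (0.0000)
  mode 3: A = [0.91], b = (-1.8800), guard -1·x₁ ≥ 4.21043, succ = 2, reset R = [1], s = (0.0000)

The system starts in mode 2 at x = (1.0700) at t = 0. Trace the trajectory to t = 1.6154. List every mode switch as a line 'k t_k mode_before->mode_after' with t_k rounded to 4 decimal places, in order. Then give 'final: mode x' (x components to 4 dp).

Mode 2: guard c·x = -0.9637 hit at Δt = 0.6254 (t = 0.6254), x⁻ = (0.9637) → reset → x⁺ = (0.8866), jump to mode 3
Mode 3: flow for 0.9900 to horizon, guard not reached → x = (-0.8374)

1 0.6254 2->3
final: 3 -0.8374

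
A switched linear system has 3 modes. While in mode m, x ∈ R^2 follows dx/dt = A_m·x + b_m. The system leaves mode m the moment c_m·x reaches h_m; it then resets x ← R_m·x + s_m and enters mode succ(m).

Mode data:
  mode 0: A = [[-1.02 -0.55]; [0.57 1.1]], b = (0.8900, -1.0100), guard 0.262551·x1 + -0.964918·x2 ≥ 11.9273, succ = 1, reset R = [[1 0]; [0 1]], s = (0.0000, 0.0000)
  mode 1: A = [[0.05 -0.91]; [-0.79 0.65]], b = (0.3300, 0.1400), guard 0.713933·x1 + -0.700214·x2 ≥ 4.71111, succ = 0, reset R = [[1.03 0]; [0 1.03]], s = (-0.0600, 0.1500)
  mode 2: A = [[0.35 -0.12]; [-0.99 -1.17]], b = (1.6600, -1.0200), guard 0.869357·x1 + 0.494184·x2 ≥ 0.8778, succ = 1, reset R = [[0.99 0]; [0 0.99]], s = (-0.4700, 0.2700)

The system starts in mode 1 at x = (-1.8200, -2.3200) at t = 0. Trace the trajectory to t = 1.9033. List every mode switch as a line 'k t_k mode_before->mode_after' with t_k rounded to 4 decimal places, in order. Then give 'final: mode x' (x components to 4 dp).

1 1.3028 1->0
final: 0 3.1594 -8.4460

Mode 1: guard c·x = 4.7111 hit at Δt = 1.3028 (t = 1.3028), x⁻ = (2.1203, -4.5663) → reset → x⁺ = (2.1239, -4.5533), jump to mode 0
Mode 0: flow for 0.6005 to horizon, guard not reached → x = (3.1594, -8.4460)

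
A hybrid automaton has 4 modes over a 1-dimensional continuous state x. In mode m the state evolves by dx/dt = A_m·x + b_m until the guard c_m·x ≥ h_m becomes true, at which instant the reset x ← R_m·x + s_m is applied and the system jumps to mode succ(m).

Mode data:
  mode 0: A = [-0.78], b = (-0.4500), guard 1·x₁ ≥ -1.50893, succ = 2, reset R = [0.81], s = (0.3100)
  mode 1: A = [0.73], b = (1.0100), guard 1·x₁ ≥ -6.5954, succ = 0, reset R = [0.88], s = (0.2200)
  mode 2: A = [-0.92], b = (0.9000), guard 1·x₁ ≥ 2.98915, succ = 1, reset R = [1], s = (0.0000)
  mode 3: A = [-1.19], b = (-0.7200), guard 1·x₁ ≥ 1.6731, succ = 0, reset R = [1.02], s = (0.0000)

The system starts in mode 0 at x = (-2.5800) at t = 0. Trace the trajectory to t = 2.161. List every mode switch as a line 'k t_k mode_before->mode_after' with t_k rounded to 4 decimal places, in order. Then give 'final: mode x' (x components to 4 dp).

Mode 0: guard c·x = -1.5089 hit at Δt = 0.9809 (t = 0.9809), x⁻ = (-1.5089) → reset → x⁺ = (-0.9122), jump to mode 2
Mode 2: flow for 1.1801 to horizon, guard not reached → x = (0.3399)

1 0.9809 0->2
final: 2 0.3399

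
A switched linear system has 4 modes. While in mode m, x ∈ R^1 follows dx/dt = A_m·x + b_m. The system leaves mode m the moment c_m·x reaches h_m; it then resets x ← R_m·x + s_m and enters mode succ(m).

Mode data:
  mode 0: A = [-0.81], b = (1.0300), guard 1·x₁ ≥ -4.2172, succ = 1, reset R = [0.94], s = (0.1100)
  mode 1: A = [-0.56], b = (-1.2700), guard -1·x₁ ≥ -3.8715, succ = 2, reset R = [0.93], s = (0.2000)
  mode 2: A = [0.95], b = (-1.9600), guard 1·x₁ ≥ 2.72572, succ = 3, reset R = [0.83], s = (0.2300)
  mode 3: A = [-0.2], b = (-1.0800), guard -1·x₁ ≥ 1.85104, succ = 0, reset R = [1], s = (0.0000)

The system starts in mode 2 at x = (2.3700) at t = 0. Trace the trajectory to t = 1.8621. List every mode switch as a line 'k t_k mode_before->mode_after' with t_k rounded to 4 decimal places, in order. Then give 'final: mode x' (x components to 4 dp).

1 0.8103 2->3
final: 3 0.9951

Mode 2: guard c·x = 2.7257 hit at Δt = 0.8103 (t = 0.8103), x⁻ = (2.7257) → reset → x⁺ = (2.4923), jump to mode 3
Mode 3: flow for 1.0518 to horizon, guard not reached → x = (0.9951)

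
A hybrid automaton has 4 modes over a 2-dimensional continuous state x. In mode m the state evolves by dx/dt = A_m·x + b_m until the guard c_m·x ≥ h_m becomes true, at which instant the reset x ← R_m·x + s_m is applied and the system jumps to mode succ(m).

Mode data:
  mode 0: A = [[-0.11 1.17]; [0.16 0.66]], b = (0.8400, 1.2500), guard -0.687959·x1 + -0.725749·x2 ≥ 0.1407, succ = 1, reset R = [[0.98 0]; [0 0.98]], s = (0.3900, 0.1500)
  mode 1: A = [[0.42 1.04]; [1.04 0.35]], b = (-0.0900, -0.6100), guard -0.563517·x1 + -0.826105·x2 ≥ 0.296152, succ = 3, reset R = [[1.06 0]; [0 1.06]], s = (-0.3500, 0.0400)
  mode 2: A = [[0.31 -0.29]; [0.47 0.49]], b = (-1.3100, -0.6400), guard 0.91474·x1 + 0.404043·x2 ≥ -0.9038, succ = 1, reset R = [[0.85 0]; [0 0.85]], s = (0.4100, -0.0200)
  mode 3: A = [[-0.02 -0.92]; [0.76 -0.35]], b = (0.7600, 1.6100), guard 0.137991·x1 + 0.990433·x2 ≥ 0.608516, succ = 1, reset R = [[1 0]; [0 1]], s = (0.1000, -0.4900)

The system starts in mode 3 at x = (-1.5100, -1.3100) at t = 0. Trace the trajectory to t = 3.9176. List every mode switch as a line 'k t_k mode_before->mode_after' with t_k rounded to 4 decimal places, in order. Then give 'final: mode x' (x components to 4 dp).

1 1.3876 3->1
2 2.4461 1->3
3 3.0790 3->1
final: 1 0.1747 -0.2256

Mode 3: guard c·x = 0.6085 hit at Δt = 1.3876 (t = 1.3876), x⁻ = (0.0901, 0.6018) → reset → x⁺ = (0.1901, 0.1118), jump to mode 1
Mode 1: guard c·x = 0.2962 hit at Δt = 1.0585 (t = 2.4461), x⁻ = (0.0465, -0.3902) → reset → x⁺ = (-0.3007, -0.3736), jump to mode 3
Mode 3: guard c·x = 0.6085 hit at Δt = 0.6329 (t = 3.0790), x⁻ = (0.1146, 0.5984) → reset → x⁺ = (0.2146, 0.1084), jump to mode 1
Mode 1: flow for 0.8386 to horizon, guard not reached → x = (0.1747, -0.2256)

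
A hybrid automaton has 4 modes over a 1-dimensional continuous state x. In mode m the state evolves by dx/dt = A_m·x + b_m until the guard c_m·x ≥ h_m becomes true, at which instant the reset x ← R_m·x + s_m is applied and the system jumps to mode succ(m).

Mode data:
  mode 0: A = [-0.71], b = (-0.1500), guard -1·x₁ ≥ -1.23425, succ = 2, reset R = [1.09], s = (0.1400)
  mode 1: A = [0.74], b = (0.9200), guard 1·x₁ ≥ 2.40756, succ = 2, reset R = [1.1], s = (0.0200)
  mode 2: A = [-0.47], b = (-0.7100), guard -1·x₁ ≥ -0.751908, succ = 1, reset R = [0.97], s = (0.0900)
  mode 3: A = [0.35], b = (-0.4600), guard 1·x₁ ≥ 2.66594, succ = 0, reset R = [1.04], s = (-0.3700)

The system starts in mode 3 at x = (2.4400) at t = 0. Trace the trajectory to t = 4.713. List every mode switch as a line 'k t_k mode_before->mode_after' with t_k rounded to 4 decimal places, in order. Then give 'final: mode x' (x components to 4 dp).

Mode 3: guard c·x = 2.6659 hit at Δt = 0.5226 (t = 0.5226), x⁻ = (2.6659) → reset → x⁺ = (2.4026), jump to mode 0
Mode 0: guard c·x = -1.2343 hit at Δt = 0.8343 (t = 1.3569), x⁻ = (1.2343) → reset → x⁺ = (1.4853), jump to mode 2
Mode 2: guard c·x = -0.7519 hit at Δt = 0.5974 (t = 1.9543), x⁻ = (0.7519) → reset → x⁺ = (0.8194), jump to mode 1
Mode 1: guard c·x = 2.4076 hit at Δt = 0.7716 (t = 2.7259), x⁻ = (2.4076) → reset → x⁺ = (2.6683), jump to mode 2
Mode 2: guard c·x = -0.7519 hit at Δt = 1.3055 (t = 4.0314), x⁻ = (0.7519) → reset → x⁺ = (0.8194), jump to mode 1
Mode 1: flow for 0.6816 to horizon, guard not reached → x = (2.1724)

1 0.5226 3->0
2 1.3569 0->2
3 1.9543 2->1
4 2.7259 1->2
5 4.0314 2->1
final: 1 2.1724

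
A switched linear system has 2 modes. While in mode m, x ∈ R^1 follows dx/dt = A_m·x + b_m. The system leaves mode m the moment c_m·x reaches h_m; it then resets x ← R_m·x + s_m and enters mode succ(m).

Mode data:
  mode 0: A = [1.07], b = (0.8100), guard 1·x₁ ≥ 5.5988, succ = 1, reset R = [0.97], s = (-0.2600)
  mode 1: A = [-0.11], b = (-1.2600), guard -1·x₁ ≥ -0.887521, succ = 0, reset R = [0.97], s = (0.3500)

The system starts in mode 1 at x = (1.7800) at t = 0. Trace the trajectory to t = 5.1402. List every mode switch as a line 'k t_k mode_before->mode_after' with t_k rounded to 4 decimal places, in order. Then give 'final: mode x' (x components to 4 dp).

1 0.6347 1->0
2 1.7304 0->1
3 4.4387 1->0
final: 0 3.4114

Mode 1: guard c·x = -0.8875 hit at Δt = 0.6347 (t = 0.6347), x⁻ = (0.8875) → reset → x⁺ = (1.2109), jump to mode 0
Mode 0: guard c·x = 5.5988 hit at Δt = 1.0957 (t = 1.7304), x⁻ = (5.5988) → reset → x⁺ = (5.1708), jump to mode 1
Mode 1: guard c·x = -0.8875 hit at Δt = 2.7083 (t = 4.4387), x⁻ = (0.8875) → reset → x⁺ = (1.2109), jump to mode 0
Mode 0: flow for 0.7015 to horizon, guard not reached → x = (3.4114)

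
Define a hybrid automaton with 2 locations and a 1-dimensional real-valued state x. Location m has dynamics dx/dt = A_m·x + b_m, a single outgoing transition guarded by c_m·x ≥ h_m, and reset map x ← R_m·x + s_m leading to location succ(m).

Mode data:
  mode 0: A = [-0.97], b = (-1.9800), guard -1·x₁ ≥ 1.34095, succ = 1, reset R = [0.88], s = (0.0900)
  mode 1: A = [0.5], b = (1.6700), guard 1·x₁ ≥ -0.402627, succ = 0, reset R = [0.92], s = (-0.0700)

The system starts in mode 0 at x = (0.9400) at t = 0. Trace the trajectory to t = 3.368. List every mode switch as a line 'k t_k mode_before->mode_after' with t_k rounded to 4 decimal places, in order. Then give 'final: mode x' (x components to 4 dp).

1 1.4934 0->1
2 2.0266 1->0
3 2.8790 0->1
final: 1 -0.4668

Mode 0: guard c·x = 1.3410 hit at Δt = 1.4934 (t = 1.4934), x⁻ = (-1.3409) → reset → x⁺ = (-1.0900), jump to mode 1
Mode 1: guard c·x = -0.4026 hit at Δt = 0.5332 (t = 2.0266), x⁻ = (-0.4026) → reset → x⁺ = (-0.4404), jump to mode 0
Mode 0: guard c·x = 1.3410 hit at Δt = 0.8524 (t = 2.8790), x⁻ = (-1.3409) → reset → x⁺ = (-1.0900), jump to mode 1
Mode 1: flow for 0.4890 to horizon, guard not reached → x = (-0.4668)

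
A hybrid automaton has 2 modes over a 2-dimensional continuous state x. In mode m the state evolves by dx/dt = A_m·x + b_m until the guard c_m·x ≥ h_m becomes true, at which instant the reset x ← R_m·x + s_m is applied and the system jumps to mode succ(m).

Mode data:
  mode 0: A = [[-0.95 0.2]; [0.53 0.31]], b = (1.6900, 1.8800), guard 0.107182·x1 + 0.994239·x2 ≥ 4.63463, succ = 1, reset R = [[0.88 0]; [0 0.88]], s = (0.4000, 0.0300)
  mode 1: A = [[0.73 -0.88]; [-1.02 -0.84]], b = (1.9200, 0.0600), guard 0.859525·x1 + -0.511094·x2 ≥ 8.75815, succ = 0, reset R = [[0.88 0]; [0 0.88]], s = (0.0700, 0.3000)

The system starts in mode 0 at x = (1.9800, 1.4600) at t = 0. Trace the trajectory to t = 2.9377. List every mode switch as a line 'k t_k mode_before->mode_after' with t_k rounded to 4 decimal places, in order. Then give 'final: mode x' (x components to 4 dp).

Mode 0: guard c·x = 4.6346 hit at Δt = 0.7660 (t = 0.7660), x⁻ = (2.2084, 4.4234) → reset → x⁺ = (2.3434, 3.9226), jump to mode 1
Mode 1: guard c·x = 8.7582 hit at Δt = 1.3807 (t = 2.1467), x⁻ = (8.5329, -2.7859) → reset → x⁺ = (7.5790, -2.1516), jump to mode 0
Mode 0: flow for 0.7910 to horizon, guard not reached → x = (4.5206, 1.7253)

1 0.7660 0->1
2 2.1467 1->0
final: 0 4.5206 1.7253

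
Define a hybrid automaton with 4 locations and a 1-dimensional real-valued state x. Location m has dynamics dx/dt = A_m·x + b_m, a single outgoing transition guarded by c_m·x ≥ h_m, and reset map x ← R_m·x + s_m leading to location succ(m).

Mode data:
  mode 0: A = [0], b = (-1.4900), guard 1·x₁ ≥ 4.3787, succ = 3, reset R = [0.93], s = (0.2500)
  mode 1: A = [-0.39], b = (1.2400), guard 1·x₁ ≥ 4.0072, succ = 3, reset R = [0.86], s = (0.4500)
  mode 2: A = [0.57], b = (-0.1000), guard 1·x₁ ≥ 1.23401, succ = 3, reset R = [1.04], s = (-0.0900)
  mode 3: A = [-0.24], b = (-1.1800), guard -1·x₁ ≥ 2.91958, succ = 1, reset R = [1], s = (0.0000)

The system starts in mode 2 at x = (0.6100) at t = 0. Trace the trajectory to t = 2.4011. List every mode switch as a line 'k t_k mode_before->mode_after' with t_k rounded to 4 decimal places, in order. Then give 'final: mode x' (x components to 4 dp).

1 1.5620 2->3
final: 3 0.0789

Mode 2: guard c·x = 1.2340 hit at Δt = 1.5620 (t = 1.5620), x⁻ = (1.2340) → reset → x⁺ = (1.1934), jump to mode 3
Mode 3: flow for 0.8391 to horizon, guard not reached → x = (0.0789)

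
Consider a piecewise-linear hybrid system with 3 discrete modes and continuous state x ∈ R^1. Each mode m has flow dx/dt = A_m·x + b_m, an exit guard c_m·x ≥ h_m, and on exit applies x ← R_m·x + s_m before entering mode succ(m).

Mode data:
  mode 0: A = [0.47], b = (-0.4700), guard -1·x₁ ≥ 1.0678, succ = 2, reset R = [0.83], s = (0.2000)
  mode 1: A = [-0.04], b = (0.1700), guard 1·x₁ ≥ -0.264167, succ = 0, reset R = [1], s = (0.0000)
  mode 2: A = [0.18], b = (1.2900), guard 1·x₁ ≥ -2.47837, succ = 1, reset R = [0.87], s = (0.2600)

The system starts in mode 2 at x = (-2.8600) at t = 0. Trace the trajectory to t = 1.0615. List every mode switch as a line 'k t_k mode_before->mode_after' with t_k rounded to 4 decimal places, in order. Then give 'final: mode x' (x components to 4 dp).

1 0.4717 2->1
final: 1 -1.7529

Mode 2: guard c·x = -2.4784 hit at Δt = 0.4717 (t = 0.4717), x⁻ = (-2.4784) → reset → x⁺ = (-1.8962), jump to mode 1
Mode 1: flow for 0.5898 to horizon, guard not reached → x = (-1.7529)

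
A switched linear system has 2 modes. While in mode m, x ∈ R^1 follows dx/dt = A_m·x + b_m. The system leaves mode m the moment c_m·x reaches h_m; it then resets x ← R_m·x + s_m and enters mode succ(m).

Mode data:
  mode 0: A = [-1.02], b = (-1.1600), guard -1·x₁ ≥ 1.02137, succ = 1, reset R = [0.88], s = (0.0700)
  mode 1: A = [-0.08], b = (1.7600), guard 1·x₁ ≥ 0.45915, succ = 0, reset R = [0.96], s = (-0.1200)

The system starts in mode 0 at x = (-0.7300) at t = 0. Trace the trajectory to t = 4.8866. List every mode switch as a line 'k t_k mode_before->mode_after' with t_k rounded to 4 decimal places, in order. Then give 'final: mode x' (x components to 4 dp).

1 1.2322 0->1
2 1.9581 1->0
3 4.4407 0->1
final: 1 -0.0288

Mode 0: guard c·x = 1.0214 hit at Δt = 1.2322 (t = 1.2322), x⁻ = (-1.0214) → reset → x⁺ = (-0.8288), jump to mode 1
Mode 1: guard c·x = 0.4592 hit at Δt = 0.7259 (t = 1.9581), x⁻ = (0.4592) → reset → x⁺ = (0.3208), jump to mode 0
Mode 0: guard c·x = 1.0214 hit at Δt = 2.4826 (t = 4.4407), x⁻ = (-1.0214) → reset → x⁺ = (-0.8288), jump to mode 1
Mode 1: flow for 0.4459 to horizon, guard not reached → x = (-0.0288)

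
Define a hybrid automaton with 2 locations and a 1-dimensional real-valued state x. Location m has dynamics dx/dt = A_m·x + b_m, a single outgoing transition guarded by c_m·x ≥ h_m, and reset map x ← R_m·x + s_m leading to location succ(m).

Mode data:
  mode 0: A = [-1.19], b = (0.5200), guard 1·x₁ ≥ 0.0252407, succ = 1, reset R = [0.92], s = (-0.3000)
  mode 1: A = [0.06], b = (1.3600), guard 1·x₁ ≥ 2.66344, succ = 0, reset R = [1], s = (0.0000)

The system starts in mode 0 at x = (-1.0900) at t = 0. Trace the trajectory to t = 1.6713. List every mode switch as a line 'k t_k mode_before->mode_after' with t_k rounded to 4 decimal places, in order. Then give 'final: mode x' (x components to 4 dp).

Mode 0: guard c·x = 0.0252 hit at Δt = 1.1014 (t = 1.1014), x⁻ = (0.0252) → reset → x⁺ = (-0.2768), jump to mode 1
Mode 1: flow for 0.5699 to horizon, guard not reached → x = (0.5021)

1 1.1014 0->1
final: 1 0.5021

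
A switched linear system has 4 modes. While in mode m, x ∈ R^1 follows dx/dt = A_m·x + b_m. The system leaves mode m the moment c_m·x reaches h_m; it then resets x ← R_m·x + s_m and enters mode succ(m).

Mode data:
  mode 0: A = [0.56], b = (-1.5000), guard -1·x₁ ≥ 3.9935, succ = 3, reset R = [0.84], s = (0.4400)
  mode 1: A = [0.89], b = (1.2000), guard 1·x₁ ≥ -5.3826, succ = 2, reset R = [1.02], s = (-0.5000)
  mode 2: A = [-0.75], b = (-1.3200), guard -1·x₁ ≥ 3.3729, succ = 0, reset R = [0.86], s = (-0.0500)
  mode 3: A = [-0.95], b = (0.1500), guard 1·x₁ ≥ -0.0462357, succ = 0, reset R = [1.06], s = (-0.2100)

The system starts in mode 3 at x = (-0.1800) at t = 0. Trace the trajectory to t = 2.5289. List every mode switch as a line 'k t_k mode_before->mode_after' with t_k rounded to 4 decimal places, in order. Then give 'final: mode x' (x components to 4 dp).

1 0.5305 3->0
2 1.9954 0->3
final: 3 -1.6930

Mode 3: guard c·x = -0.0462 hit at Δt = 0.5305 (t = 0.5305), x⁻ = (-0.0462) → reset → x⁺ = (-0.2590), jump to mode 0
Mode 0: guard c·x = 3.9935 hit at Δt = 1.4649 (t = 1.9954), x⁻ = (-3.9935) → reset → x⁺ = (-2.9145), jump to mode 3
Mode 3: flow for 0.5335 to horizon, guard not reached → x = (-1.6930)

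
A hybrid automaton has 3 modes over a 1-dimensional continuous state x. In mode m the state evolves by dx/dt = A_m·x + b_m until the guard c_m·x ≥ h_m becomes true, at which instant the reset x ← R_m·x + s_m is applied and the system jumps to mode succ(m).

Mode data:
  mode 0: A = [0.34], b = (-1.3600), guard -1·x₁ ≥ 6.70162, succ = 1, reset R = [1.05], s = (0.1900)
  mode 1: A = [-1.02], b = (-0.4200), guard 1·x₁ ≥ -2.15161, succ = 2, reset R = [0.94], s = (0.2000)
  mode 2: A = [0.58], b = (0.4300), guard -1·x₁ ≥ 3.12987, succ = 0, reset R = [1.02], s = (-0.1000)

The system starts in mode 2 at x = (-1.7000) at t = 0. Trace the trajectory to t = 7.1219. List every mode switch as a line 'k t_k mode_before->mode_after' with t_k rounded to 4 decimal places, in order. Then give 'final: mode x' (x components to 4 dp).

Mode 2: guard c·x = 3.1299 hit at Δt = 1.5740 (t = 1.5740), x⁻ = (-3.1299) → reset → x⁺ = (-3.2925), jump to mode 0
Mode 0: guard c·x = 6.7016 hit at Δt = 1.1281 (t = 2.7021), x⁻ = (-6.7016) → reset → x⁺ = (-6.8467), jump to mode 1
Mode 1: guard c·x = -2.1516 hit at Δt = 1.2823 (t = 3.9844), x⁻ = (-2.1516) → reset → x⁺ = (-1.8225), jump to mode 2
Mode 2: guard c·x = 3.1299 hit at Δt = 1.3666 (t = 5.3510), x⁻ = (-3.1299) → reset → x⁺ = (-3.2925), jump to mode 0
Mode 0: guard c·x = 6.7016 hit at Δt = 1.1281 (t = 6.4791), x⁻ = (-6.7016) → reset → x⁺ = (-6.8467), jump to mode 1
Mode 1: flow for 0.6428 to horizon, guard not reached → x = (-3.7523)

1 1.5740 2->0
2 2.7021 0->1
3 3.9844 1->2
4 5.3510 2->0
5 6.4791 0->1
final: 1 -3.7523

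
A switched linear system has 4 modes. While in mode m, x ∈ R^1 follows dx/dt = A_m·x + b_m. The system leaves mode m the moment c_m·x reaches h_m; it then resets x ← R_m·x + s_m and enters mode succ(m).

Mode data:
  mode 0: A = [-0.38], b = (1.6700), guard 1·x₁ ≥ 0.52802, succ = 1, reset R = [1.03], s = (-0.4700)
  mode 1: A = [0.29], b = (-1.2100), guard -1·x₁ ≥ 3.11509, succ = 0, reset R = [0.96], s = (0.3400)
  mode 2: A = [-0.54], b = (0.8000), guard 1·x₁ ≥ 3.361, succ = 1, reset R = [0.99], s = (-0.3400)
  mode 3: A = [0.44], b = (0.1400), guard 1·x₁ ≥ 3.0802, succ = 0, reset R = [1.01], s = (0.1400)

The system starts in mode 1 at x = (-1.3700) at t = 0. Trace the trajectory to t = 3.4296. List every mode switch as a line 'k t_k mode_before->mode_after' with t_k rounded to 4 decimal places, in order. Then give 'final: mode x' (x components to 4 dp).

Mode 1: guard c·x = 3.1151 hit at Δt = 0.9439 (t = 0.9439), x⁻ = (-3.1151) → reset → x⁺ = (-2.6505), jump to mode 0
Mode 0: guard c·x = 0.5280 hit at Δt = 1.5788 (t = 2.5227), x⁻ = (0.5280) → reset → x⁺ = (0.0739), jump to mode 1
Mode 1: flow for 0.9069 to horizon, guard not reached → x = (-1.1591)

1 0.9439 1->0
2 2.5227 0->1
final: 1 -1.1591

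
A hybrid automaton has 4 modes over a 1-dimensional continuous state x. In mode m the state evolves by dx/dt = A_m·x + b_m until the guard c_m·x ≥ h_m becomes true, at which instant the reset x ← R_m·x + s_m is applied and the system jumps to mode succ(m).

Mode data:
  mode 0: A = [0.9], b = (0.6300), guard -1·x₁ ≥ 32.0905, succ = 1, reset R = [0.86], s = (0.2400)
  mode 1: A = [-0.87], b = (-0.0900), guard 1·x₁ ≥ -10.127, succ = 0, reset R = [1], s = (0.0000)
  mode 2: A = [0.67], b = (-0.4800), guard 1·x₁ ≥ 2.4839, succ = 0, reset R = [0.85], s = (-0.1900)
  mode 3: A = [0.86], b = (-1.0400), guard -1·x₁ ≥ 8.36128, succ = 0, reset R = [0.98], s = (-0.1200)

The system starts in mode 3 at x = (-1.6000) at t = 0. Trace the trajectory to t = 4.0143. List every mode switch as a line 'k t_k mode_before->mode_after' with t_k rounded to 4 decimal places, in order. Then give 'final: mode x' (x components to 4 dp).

Mode 3: guard c·x = 8.3613 hit at Δt = 1.4253 (t = 1.4253), x⁻ = (-8.3613) → reset → x⁺ = (-8.3141), jump to mode 0
Mode 0: guard c·x = 32.0905 hit at Δt = 1.5739 (t = 2.9992), x⁻ = (-32.0905) → reset → x⁺ = (-27.3578), jump to mode 1
Mode 1: flow for 1.0151 to horizon, guard not reached → x = (-11.3727)

1 1.4253 3->0
2 2.9992 0->1
final: 1 -11.3727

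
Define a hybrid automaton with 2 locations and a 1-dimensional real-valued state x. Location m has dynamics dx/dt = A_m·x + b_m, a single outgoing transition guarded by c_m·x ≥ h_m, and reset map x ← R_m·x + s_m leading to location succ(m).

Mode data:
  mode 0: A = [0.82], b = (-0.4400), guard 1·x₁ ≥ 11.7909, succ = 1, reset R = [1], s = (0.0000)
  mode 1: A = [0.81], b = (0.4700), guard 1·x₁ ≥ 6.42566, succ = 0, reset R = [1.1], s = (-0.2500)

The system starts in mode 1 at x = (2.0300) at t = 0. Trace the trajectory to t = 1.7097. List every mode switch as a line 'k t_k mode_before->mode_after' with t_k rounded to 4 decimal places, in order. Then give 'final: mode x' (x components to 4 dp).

1 1.2189 1->0
final: 0 9.9307

Mode 1: guard c·x = 6.4257 hit at Δt = 1.2189 (t = 1.2189), x⁻ = (6.4257) → reset → x⁺ = (6.8182), jump to mode 0
Mode 0: flow for 0.4908 to horizon, guard not reached → x = (9.9307)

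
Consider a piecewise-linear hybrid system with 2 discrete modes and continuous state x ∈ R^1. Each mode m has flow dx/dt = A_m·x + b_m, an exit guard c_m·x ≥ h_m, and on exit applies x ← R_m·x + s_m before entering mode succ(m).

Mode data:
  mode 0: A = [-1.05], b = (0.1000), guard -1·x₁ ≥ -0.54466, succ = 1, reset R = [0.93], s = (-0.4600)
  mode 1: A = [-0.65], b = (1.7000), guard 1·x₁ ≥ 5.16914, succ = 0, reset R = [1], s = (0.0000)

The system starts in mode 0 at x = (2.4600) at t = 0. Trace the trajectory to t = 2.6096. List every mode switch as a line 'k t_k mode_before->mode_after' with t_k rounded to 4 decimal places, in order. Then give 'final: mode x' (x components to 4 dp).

1 1.5814 0->1
final: 1 1.2987

Mode 0: guard c·x = -0.5447 hit at Δt = 1.5814 (t = 1.5814), x⁻ = (0.5447) → reset → x⁺ = (0.0465), jump to mode 1
Mode 1: flow for 1.0282 to horizon, guard not reached → x = (1.2987)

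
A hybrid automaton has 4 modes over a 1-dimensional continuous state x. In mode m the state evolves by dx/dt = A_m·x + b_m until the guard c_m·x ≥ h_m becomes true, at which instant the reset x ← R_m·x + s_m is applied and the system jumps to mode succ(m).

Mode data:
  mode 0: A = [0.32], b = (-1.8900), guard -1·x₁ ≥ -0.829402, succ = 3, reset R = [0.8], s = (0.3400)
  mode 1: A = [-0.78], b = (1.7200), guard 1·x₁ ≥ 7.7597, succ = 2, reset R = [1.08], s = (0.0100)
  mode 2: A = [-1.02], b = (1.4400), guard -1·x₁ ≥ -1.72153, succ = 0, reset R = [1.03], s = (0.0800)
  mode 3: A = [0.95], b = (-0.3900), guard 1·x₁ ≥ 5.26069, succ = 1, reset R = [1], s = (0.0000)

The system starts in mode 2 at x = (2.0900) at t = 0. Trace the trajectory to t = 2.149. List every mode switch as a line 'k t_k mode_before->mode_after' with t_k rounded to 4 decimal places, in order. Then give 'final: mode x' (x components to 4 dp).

Mode 2: guard c·x = -1.7215 hit at Δt = 0.7683 (t = 0.7683), x⁻ = (1.7215) → reset → x⁺ = (1.8532), jump to mode 0
Mode 0: guard c·x = -0.8294 hit at Δt = 0.7038 (t = 1.4721), x⁻ = (0.8294) → reset → x⁺ = (1.0035), jump to mode 3
Mode 3: flow for 0.6769 to horizon, guard not reached → x = (1.5386)

1 0.7683 2->0
2 1.4721 0->3
final: 3 1.5386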